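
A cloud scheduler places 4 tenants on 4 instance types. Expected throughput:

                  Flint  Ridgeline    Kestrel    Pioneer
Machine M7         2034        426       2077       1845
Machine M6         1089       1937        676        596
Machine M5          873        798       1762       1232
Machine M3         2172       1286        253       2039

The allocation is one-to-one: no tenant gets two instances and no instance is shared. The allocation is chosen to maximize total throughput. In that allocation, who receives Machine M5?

Kestrel receives Machine M5.

This is a one-to-one assignment (maximum-weight bipartite matching).
Optimal: Flint→Machine M7 (2034 ops/s), Ridgeline→Machine M6 (1937 ops/s), Kestrel→Machine M5 (1762 ops/s), Pioneer→Machine M3 (2039 ops/s) — total 2034+1937+1762+2039 = 7772 ops/s.
Column-greedy (each instance in turn goes to its best remaining tenant) gives 7418 ops/s, worse by 354.
Next-best assignment: Flint→Machine M3, Ridgeline→Machine M6, Kestrel→Machine M5, Pioneer→Machine M7 = 7716 ops/s.
Swapping Flint↔Pioneer (Flint→Machine M3 2172 ops/s, Pioneer→Machine M7 1845 ops/s) loses 56.
Kestrel's own top instance is Machine M7 (2077 ops/s), but forcing Kestrel→Machine M7 and reassigning the rest optimally gives only 7418 ops/s — worse by 354.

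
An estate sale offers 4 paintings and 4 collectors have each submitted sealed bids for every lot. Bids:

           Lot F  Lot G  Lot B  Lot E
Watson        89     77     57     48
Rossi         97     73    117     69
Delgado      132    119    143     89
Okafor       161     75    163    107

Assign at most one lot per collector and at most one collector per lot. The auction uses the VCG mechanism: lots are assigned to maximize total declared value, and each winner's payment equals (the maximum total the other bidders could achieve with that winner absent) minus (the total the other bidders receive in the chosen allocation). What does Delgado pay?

Delgado pays $48.

Efficient allocation: Watson→Lot G ($77), Rossi→Lot E ($69), Delgado→Lot B ($143), Okafor→Lot F ($161); total welfare W = $450.
Delgado receives Lot B at value $143, so the others get W − 143 = $307.
Without Delgado: best allocation of the remaining 3 bidders over all 4 lots is Watson→Lot G ($77), Rossi→Lot B ($117), Okafor→Lot F ($161), total $355.
VCG payment = (others' best without Delgado) − (others' welfare with Delgado) = 355 − 307 = $48.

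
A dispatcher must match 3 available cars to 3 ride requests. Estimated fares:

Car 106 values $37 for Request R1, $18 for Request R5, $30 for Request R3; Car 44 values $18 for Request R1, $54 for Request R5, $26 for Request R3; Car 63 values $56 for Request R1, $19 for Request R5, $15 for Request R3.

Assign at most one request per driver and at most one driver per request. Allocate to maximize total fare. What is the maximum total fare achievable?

This is the linear assignment problem.
Optimal: Car 106→Request R3 ($30), Car 44→Request R5 ($54), Car 63→Request R1 ($56) — total 30+54+56 = $140.
Row-greedy (each driver in turn takes its best remaining request) gives $106, worse by 34.
Next-best assignment: Car 106→Request R1, Car 44→Request R5, Car 63→Request R3 = $106.

Maximum total: $140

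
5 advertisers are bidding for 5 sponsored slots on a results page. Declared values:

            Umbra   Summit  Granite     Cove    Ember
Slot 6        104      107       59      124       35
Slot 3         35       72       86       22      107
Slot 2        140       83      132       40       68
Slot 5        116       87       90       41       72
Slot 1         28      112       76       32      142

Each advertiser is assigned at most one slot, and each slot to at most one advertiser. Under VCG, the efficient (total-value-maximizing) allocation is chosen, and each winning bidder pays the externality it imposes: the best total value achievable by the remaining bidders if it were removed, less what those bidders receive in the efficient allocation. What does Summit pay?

Summit pays $35.

Efficient allocation: Umbra→Slot 5 ($116), Summit→Slot 1 ($112), Granite→Slot 2 ($132), Cove→Slot 6 ($124), Ember→Slot 3 ($107); total welfare W = $591.
Summit receives Slot 1 at value $112, so the others get W − 112 = $479.
Without Summit: best allocation of the remaining 4 bidders over all 5 slots is Umbra→Slot 5 ($116), Granite→Slot 2 ($132), Cove→Slot 6 ($124), Ember→Slot 1 ($142), total $514.
VCG payment = (others' best without Summit) − (others' welfare with Summit) = 514 − 479 = $35.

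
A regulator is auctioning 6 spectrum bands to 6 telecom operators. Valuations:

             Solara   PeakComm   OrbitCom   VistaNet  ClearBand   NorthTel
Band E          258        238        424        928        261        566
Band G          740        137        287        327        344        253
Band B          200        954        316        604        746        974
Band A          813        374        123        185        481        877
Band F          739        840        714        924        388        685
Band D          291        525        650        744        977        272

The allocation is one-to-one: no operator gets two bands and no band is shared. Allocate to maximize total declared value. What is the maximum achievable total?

Optimal: Solara→Band G ($740M), PeakComm→Band B ($954M), OrbitCom→Band F ($714M), VistaNet→Band E ($928M), ClearBand→Band D ($977M), NorthTel→Band A ($877M) — total 740+954+714+928+977+877 = $5190M.
Max-entry greedy (repeatedly take the single best remaining cell) gives $4819M, worse by 371.
Next-best assignment: Solara→Band G, PeakComm→Band B, OrbitCom→Band E, VistaNet→Band F, ClearBand→Band D, NorthTel→Band A = $4896M.

Maximum total: $5190M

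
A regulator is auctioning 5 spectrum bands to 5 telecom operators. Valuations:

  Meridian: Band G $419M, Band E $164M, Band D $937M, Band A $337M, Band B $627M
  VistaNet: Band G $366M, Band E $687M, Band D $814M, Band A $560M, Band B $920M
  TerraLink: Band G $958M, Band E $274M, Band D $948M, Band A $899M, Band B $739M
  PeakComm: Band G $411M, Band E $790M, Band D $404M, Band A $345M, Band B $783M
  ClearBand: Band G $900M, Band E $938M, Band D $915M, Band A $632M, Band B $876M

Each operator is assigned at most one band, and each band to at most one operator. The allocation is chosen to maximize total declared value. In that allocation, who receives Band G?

ClearBand receives Band G.

Optimal: Meridian→Band D ($937M), VistaNet→Band B ($920M), TerraLink→Band A ($899M), PeakComm→Band E ($790M), ClearBand→Band G ($900M) — total 937+920+899+790+900 = $4446M.
Next-best assignment: Meridian→Band D, VistaNet→Band B, TerraLink→Band G, PeakComm→Band E, ClearBand→Band A = $4237M.
ClearBand's own top band is Band E ($938M), but forcing ClearBand→Band E and reassigning the rest optimally gives only $4176M — worse by 270.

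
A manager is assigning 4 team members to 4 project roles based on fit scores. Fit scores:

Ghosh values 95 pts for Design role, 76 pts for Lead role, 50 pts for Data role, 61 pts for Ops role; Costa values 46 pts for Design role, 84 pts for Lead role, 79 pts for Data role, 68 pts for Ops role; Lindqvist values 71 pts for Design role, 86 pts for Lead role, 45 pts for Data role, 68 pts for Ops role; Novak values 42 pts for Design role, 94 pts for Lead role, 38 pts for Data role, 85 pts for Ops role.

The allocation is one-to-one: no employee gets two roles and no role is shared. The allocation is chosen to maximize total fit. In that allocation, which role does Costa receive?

This is a one-to-one assignment (maximum-weight bipartite matching).
Optimal: Ghosh→Design role (95 pts), Costa→Data role (79 pts), Lindqvist→Lead role (86 pts), Novak→Ops role (85 pts) — total 95+79+86+85 = 345 pts.
Checked against all permutations: 345 pts is optimal.
Costa's own top role is Lead role (84 pts), but forcing Costa→Lead role and reassigning the rest optimally gives only 309 pts — worse by 36.

Costa receives Data role.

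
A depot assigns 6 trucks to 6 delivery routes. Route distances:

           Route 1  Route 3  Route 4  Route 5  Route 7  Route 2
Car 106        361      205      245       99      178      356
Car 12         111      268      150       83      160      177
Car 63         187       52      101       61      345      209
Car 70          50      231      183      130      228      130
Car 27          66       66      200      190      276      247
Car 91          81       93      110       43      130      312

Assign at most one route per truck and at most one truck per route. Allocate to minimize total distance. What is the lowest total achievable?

Minimum total: 615 km

This is the linear assignment problem.
Optimal: Car 106→Route 7 (178 km), Car 12→Route 2 (177 km), Car 63→Route 4 (101 km), Car 70→Route 1 (50 km), Car 27→Route 3 (66 km), Car 91→Route 5 (43 km) — total 178+177+101+50+66+43 = 615 km.
Every other assignment is strictly worse.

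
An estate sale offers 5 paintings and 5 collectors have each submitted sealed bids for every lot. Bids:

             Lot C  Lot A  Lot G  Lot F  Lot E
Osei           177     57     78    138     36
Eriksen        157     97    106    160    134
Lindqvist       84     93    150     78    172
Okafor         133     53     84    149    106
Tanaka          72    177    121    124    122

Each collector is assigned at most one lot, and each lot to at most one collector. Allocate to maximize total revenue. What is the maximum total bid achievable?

Optimal: Osei→Lot C ($177), Eriksen→Lot E ($134), Lindqvist→Lot G ($150), Okafor→Lot F ($149), Tanaka→Lot A ($177) — total 177+134+150+149+177 = $787.
Column-greedy (each lot in turn goes to its best remaining collector) gives $770, worse by 17.
Next-best assignment: Osei→Lot C, Eriksen→Lot G, Lindqvist→Lot E, Okafor→Lot F, Tanaka→Lot A = $781.
Swapping Okafor↔Lindqvist (Okafor→Lot G $84, Lindqvist→Lot F $78) loses 137.
Every other assignment is strictly worse.

Maximum total: $787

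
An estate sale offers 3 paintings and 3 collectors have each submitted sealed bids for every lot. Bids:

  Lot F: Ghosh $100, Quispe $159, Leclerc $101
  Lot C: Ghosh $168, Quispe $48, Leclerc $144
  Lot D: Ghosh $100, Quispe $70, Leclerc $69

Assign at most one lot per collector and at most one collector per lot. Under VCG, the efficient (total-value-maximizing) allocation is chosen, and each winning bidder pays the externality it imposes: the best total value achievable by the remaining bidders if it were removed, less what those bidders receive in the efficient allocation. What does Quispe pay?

Quispe pays $25.

Efficient allocation: Ghosh→Lot D ($100), Quispe→Lot F ($159), Leclerc→Lot C ($144); total welfare W = $403.
Quispe receives Lot F at value $159, so the others get W − 159 = $244.
Without Quispe: best allocation of the remaining 2 bidders over all 3 lots is Ghosh→Lot C ($168), Leclerc→Lot F ($101), total $269.
VCG payment = (others' best without Quispe) − (others' welfare with Quispe) = 269 − 244 = $25.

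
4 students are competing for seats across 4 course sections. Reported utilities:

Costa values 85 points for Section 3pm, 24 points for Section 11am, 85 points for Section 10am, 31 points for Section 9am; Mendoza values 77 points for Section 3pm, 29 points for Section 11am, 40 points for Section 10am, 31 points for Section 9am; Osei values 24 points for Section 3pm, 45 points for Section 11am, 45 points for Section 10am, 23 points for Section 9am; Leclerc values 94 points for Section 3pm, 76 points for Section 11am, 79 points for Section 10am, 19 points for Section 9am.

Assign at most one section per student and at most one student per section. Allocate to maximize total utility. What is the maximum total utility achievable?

Max total: 261 points

Optimal: Costa→Section 10am (85 points), Mendoza→Section 3pm (77 points), Osei→Section 9am (23 points), Leclerc→Section 11am (76 points) — total 85+77+23+76 = 261 points.
Column-greedy (each section in turn goes to its best remaining student) gives 255 points, worse by 6.
Swapping Mendoza↔Osei (Mendoza→Section 9am 31 points, Osei→Section 3pm 24 points) loses 45.
Every other assignment is strictly worse.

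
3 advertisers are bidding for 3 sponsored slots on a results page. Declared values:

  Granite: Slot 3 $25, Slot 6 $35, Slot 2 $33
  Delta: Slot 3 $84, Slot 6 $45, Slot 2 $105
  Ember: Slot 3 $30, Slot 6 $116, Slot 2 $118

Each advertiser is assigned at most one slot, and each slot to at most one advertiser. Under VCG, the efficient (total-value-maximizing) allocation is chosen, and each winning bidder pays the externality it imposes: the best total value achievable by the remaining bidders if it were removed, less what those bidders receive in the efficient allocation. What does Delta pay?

Efficient allocation: Granite→Slot 3 ($25), Delta→Slot 2 ($105), Ember→Slot 6 ($116); total welfare W = $246.
Delta receives Slot 2 at value $105, so the others get W − 105 = $141.
Without Delta: best allocation of the remaining 2 bidders over all 3 slots is Granite→Slot 6 ($35), Ember→Slot 2 ($118), total $153.
VCG payment = (others' best without Delta) − (others' welfare with Delta) = 153 − 141 = $12.

Delta pays $12.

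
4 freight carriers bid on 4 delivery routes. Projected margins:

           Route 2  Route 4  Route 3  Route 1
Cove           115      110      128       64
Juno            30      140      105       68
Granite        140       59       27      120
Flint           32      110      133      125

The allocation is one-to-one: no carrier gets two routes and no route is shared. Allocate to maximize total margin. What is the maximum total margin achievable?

Treat this as an assignment problem: match each carrier to one route.
Optimal: Cove→Route 3 ($128k), Juno→Route 4 ($140k), Granite→Route 2 ($140k), Flint→Route 1 ($125k) — total 128+140+140+125 = $533k.
Column-greedy (each route in turn goes to its best remaining carrier) gives $477k, worse by 56.
Next-best assignment: Cove→Route 2, Juno→Route 4, Granite→Route 1, Flint→Route 3 = $508k.

Max total: $533k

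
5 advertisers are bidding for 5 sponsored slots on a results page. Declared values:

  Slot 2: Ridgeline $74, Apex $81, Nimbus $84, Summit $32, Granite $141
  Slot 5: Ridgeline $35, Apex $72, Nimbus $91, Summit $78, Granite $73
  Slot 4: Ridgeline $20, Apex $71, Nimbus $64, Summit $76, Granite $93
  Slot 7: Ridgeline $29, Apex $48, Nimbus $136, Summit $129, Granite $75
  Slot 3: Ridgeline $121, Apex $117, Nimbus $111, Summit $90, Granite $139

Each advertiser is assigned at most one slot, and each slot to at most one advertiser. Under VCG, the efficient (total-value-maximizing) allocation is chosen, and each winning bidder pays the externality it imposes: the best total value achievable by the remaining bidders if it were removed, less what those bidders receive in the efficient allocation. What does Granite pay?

Efficient allocation: Ridgeline→Slot 3 ($121), Apex→Slot 4 ($71), Nimbus→Slot 5 ($91), Summit→Slot 7 ($129), Granite→Slot 2 ($141); total welfare W = $553.
Granite receives Slot 2 at value $141, so the others get W − 141 = $412.
Without Granite: best allocation of the remaining 4 bidders over all 5 slots is Ridgeline→Slot 3 ($121), Apex→Slot 2 ($81), Nimbus→Slot 5 ($91), Summit→Slot 7 ($129), total $422.
VCG payment = (others' best without Granite) − (others' welfare with Granite) = 422 − 412 = $10.

Granite pays $10.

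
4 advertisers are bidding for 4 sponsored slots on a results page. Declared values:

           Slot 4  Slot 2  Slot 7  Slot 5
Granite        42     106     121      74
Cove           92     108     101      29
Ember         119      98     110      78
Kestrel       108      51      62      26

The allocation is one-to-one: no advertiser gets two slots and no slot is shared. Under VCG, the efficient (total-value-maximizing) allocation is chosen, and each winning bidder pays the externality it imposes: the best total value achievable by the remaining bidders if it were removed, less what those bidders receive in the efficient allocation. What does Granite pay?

Efficient allocation: Granite→Slot 7 ($121), Cove→Slot 2 ($108), Ember→Slot 5 ($78), Kestrel→Slot 4 ($108); total welfare W = $415.
Granite receives Slot 7 at value $121, so the others get W − 121 = $294.
Without Granite: best allocation of the remaining 3 bidders over all 4 slots is Cove→Slot 2 ($108), Ember→Slot 7 ($110), Kestrel→Slot 4 ($108), total $326.
VCG payment = (others' best without Granite) − (others' welfare with Granite) = 326 − 294 = $32.

Granite pays $32.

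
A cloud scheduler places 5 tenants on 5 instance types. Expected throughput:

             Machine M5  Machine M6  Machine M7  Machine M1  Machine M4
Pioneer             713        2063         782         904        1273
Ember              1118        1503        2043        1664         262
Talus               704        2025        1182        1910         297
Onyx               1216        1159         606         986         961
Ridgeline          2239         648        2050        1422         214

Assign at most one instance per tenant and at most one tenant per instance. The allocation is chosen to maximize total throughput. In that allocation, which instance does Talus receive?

Talus receives Machine M1.

This is the linear assignment problem.
Optimal: Pioneer→Machine M6 (2063 ops/s), Ember→Machine M7 (2043 ops/s), Talus→Machine M1 (1910 ops/s), Onyx→Machine M4 (961 ops/s), Ridgeline→Machine M5 (2239 ops/s) — total 2063+2043+1910+961+2239 = 9216 ops/s.
Row-greedy (each tenant in turn takes its best remaining instance) gives 7446 ops/s, worse by 1770.
Talus's own top instance is Machine M6 (2025 ops/s), but forcing Talus→Machine M6 and reassigning the rest optimally gives only 8566 ops/s — worse by 650.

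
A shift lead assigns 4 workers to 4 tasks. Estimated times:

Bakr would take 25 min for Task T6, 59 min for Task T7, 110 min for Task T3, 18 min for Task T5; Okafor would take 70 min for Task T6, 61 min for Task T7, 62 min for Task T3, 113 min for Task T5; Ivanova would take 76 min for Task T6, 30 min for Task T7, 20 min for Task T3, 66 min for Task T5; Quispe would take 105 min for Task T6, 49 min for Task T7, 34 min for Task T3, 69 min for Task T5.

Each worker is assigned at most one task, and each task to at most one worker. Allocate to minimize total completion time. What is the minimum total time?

Min total: 152 min

Optimal: Bakr→Task T5 (18 min), Okafor→Task T6 (70 min), Ivanova→Task T7 (30 min), Quispe→Task T3 (34 min) — total 18+70+30+34 = 152 min.
Column-greedy (each task in turn goes to its cheapest remaining worker) gives 202 min, worse by 50.
Next-best assignment: Bakr→Task T5, Okafor→Task T6, Ivanova→Task T3, Quispe→Task T7 = 157 min.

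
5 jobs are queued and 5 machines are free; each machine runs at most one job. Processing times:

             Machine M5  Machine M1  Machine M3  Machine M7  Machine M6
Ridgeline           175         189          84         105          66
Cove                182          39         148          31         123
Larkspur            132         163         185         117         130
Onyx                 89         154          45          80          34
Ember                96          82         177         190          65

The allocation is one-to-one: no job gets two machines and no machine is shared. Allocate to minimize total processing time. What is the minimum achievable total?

Minimum total: 356 min

This is the linear assignment problem.
Optimal: Ridgeline→Machine M6 (66 min), Cove→Machine M7 (31 min), Larkspur→Machine M5 (132 min), Onyx→Machine M3 (45 min), Ember→Machine M1 (82 min) — total 66+31+132+45+82 = 356 min.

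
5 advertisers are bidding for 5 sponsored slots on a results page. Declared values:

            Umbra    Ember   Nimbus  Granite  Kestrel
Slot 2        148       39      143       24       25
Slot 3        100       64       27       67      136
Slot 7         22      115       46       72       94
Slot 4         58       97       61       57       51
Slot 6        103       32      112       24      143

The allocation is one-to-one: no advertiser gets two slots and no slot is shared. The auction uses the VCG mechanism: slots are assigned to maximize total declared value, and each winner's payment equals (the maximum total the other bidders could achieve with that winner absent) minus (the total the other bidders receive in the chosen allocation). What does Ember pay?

Ember pays $15.

Efficient allocation: Umbra→Slot 2 ($148), Ember→Slot 7 ($115), Nimbus→Slot 6 ($112), Granite→Slot 4 ($57), Kestrel→Slot 3 ($136); total welfare W = $568.
Ember receives Slot 7 at value $115, so the others get W − 115 = $453.
Without Ember: best allocation of the remaining 4 bidders over all 5 slots is Umbra→Slot 2 ($148), Nimbus→Slot 6 ($112), Granite→Slot 7 ($72), Kestrel→Slot 3 ($136), total $468.
VCG payment = (others' best without Ember) − (others' welfare with Ember) = 468 − 453 = $15.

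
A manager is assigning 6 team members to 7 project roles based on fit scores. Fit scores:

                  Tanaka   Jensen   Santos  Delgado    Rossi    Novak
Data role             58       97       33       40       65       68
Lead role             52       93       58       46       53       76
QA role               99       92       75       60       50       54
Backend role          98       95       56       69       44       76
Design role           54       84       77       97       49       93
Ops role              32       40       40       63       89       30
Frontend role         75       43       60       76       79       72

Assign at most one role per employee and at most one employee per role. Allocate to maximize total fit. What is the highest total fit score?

Optimal: Tanaka→Backend role (98 pts), Jensen→Data role (97 pts), Santos→QA role (75 pts), Delgado→Design role (97 pts), Rossi→Ops role (89 pts), Novak→Lead role (76 pts) — total 98+97+75+97+89+76 = 532 pts.
Row-greedy (each employee in turn takes its best remaining role) gives 514 pts, worse by 18.
Swapping Delgado↔Jensen (Delgado→Data role 40 pts, Jensen→Design role 84 pts) loses 70.
No other one-to-one assignment exceeds 532 pts.

Maximum total: 532 pts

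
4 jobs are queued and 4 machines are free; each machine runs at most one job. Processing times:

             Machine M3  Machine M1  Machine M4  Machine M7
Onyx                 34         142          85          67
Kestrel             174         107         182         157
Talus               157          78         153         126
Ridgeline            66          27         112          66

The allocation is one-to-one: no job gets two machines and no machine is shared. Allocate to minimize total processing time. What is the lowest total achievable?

This is the linear assignment problem.
Optimal: Onyx→Machine M3 (34 min), Kestrel→Machine M1 (107 min), Talus→Machine M4 (153 min), Ridgeline→Machine M7 (66 min) — total 34+107+153+66 = 360 min.
Row-greedy (each job in turn takes its cheapest remaining machine) gives 379 min, worse by 19.
Checked against all permutations: 360 min is optimal.

Minimum total: 360 min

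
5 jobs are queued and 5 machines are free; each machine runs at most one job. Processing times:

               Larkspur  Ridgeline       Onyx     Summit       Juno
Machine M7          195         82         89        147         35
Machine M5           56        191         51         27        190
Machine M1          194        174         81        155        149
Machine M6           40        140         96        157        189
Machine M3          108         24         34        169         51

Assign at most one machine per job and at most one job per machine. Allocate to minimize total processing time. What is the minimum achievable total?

Optimal: Larkspur→Machine M6 (40 min), Ridgeline→Machine M3 (24 min), Onyx→Machine M1 (81 min), Summit→Machine M5 (27 min), Juno→Machine M7 (35 min) — total 40+24+81+27+35 = 207 min.
Row-greedy (each job in turn takes its cheapest remaining machine) gives 411 min, worse by 204.
Checked against all permutations: 207 min is optimal.

Min total: 207 min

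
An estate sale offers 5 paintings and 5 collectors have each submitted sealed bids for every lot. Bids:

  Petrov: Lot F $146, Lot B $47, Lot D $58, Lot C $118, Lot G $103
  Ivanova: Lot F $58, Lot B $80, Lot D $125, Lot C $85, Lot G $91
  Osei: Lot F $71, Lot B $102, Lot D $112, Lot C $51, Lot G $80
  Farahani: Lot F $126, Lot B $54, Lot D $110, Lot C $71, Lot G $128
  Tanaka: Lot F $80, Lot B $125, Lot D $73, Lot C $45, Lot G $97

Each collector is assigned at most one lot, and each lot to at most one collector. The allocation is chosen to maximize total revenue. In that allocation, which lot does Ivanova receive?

Optimal: Petrov→Lot F ($146), Ivanova→Lot C ($85), Osei→Lot D ($112), Farahani→Lot G ($128), Tanaka→Lot B ($125) — total 146+85+112+128+125 = $596.
Column-greedy (each lot in turn goes to its best remaining collector) gives $547, worse by 49.
Every other assignment is strictly worse.
Ivanova's own top lot is Lot D ($125), but forcing Ivanova→Lot D and reassigning the rest optimally gives only $575 — worse by 21.

Ivanova receives Lot C.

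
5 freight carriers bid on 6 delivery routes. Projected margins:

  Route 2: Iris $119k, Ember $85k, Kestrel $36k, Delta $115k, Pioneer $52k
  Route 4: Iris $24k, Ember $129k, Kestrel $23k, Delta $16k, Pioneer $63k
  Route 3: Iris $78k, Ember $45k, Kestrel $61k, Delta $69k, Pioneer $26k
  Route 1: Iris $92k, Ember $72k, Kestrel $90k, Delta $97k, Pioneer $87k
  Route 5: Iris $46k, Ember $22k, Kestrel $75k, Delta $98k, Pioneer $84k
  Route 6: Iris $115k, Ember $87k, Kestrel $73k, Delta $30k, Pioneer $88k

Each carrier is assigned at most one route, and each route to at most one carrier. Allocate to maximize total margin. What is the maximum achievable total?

Maximum total: $533k

Treat this as an assignment problem: match each carrier to one route.
Optimal: Iris→Route 6 ($115k), Ember→Route 4 ($129k), Kestrel→Route 1 ($90k), Delta→Route 2 ($115k), Pioneer→Route 5 ($84k) — total 115+129+90+115+84 = $533k.
Column-greedy (each route in turn goes to its best remaining carrier) gives $491k, worse by 42.
Swapping Ember↔Delta (Ember→Route 2 $85k, Delta→Route 4 $16k) loses 143.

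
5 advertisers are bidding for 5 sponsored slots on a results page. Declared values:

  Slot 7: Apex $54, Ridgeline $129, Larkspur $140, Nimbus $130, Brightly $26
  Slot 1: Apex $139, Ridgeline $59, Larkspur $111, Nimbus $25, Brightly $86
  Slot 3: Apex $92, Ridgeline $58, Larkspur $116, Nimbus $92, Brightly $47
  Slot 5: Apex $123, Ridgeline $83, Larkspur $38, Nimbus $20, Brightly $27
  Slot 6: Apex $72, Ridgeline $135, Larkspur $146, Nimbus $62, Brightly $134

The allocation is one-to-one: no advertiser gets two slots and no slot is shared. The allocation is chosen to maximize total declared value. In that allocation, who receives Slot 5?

This is a one-to-one assignment (maximum-weight bipartite matching).
Optimal: Apex→Slot 1 ($139), Ridgeline→Slot 5 ($83), Larkspur→Slot 3 ($116), Nimbus→Slot 7 ($130), Brightly→Slot 6 ($134) — total 139+83+116+130+134 = $602.
Column-greedy (each slot in turn goes to its best remaining advertiser) gives $588, worse by 14.
Next-best assignment: Apex→Slot 5, Ridgeline→Slot 6, Larkspur→Slot 3, Nimbus→Slot 7, Brightly→Slot 1 = $590.
No other one-to-one assignment exceeds $602.
Ridgeline's own top slot is Slot 6 ($135), but forcing Ridgeline→Slot 6 and reassigning the rest optimally gives only $590 — worse by 12.

Ridgeline receives Slot 5.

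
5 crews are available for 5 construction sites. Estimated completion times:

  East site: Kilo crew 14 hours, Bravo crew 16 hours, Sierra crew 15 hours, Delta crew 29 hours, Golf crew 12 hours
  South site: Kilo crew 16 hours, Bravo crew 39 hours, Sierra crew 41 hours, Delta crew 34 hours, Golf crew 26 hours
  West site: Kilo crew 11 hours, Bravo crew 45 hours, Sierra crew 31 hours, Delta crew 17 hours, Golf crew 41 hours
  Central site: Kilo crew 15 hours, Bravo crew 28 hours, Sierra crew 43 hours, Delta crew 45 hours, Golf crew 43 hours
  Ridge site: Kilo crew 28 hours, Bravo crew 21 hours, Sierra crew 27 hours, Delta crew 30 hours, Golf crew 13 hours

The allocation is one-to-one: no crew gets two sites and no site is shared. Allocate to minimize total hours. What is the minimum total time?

Minimum total: 89 hours

This is a one-to-one assignment (minimum-cost bipartite matching).
Optimal: Kilo crew→South site (16 hours), Bravo crew→Central site (28 hours), Sierra crew→East site (15 hours), Delta crew→West site (17 hours), Golf crew→Ridge site (13 hours) — total 16+28+15+17+13 = 89 hours.
Min-entry greedy (repeatedly take the single cheapest remaining cell) gives 121 hours, worse by 32.
Next-best assignment: Kilo crew→Central site, Bravo crew→Ridge site, Sierra crew→East site, Delta crew→West site, Golf crew→South site = 94 hours.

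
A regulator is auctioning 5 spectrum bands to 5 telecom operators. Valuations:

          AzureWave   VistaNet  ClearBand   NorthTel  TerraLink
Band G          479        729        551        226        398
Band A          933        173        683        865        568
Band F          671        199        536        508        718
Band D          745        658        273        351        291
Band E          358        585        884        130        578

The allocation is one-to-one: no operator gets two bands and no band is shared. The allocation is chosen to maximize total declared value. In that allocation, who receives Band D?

AzureWave receives Band D.

Optimal: AzureWave→Band D ($745M), VistaNet→Band G ($729M), ClearBand→Band E ($884M), NorthTel→Band A ($865M), TerraLink→Band F ($718M) — total 745+729+884+865+718 = $3941M.
Row-greedy (each operator in turn takes its best remaining band) gives $3345M, worse by 596.
Next-best assignment: AzureWave→Band A, VistaNet→Band G, ClearBand→Band E, NorthTel→Band D, TerraLink→Band F = $3615M.
Checked against all permutations: $3941M is optimal.
AzureWave's own top band is Band A ($933M), but forcing AzureWave→Band A and reassigning the rest optimally gives only $3615M — worse by 326.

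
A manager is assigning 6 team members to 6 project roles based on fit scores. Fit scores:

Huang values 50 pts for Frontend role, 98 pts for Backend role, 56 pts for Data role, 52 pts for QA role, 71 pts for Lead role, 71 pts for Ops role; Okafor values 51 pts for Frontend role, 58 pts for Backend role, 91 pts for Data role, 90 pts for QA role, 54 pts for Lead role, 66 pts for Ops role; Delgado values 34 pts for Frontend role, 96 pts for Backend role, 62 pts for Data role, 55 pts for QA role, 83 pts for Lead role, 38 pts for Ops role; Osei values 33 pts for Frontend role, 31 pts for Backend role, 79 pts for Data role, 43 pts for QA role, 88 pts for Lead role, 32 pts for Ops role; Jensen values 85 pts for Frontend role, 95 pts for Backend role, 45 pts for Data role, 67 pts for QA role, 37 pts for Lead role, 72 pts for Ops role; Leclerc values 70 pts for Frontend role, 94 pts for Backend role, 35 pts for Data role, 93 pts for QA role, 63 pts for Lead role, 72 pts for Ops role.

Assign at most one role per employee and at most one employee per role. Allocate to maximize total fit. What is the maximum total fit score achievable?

Maximum total: 524 pts

Optimal: Huang→Ops role (71 pts), Okafor→Data role (91 pts), Delgado→Backend role (96 pts), Osei→Lead role (88 pts), Jensen→Frontend role (85 pts), Leclerc→QA role (93 pts) — total 71+91+96+88+85+93 = 524 pts.
Max-entry greedy (repeatedly take the single best remaining cell) gives 493 pts, worse by 31.
Swapping Osei↔Delgado (Osei→Backend role 31 pts, Delgado→Lead role 83 pts) loses 70.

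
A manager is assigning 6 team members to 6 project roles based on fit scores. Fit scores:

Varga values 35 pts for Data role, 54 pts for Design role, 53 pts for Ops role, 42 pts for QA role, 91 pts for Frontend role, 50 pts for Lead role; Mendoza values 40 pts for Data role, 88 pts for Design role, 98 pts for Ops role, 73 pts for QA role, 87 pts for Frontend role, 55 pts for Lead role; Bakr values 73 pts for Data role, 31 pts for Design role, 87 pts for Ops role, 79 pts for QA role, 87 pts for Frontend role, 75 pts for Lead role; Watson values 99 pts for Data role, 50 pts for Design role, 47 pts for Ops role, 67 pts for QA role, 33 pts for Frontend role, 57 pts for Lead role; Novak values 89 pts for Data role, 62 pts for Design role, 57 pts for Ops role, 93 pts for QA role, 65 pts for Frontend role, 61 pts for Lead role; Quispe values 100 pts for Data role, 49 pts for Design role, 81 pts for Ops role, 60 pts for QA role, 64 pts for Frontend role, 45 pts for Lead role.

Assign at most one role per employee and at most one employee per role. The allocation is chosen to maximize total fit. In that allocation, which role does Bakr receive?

Optimal: Varga→Frontend role (91 pts), Mendoza→Design role (88 pts), Bakr→Lead role (75 pts), Watson→Data role (99 pts), Novak→QA role (93 pts), Quispe→Ops role (81 pts) — total 91+88+75+99+93+81 = 527 pts.
Column-greedy (each role in turn goes to its best remaining employee) gives 516 pts, worse by 11.
Swapping Varga↔Novak (Varga→QA role 42 pts, Novak→Frontend role 65 pts) loses 77.
Bakr's own top role is Ops role (87 pts), but forcing Bakr→Ops role and reassigning the rest optimally gives only 516 pts — worse by 11.

Bakr receives Lead role.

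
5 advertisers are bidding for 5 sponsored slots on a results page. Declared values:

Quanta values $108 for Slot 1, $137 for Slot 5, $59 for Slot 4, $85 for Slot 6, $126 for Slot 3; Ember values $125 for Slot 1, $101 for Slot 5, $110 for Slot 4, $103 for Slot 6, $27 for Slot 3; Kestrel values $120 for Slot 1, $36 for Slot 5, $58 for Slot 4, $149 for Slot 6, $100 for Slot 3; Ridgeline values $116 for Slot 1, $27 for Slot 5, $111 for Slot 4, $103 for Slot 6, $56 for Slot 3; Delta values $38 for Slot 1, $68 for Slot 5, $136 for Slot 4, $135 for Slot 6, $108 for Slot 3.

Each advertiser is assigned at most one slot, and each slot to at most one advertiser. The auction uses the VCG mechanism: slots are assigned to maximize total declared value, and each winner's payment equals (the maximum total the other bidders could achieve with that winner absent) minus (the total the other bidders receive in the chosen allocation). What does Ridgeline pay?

Efficient allocation: Quanta→Slot 5 ($137), Ember→Slot 1 ($125), Kestrel→Slot 6 ($149), Ridgeline→Slot 4 ($111), Delta→Slot 3 ($108); total welfare W = $630.
Ridgeline receives Slot 4 at value $111, so the others get W − 111 = $519.
Without Ridgeline: best allocation of the remaining 4 bidders over all 5 slots is Quanta→Slot 5 ($137), Ember→Slot 1 ($125), Kestrel→Slot 6 ($149), Delta→Slot 4 ($136), total $547.
VCG payment = (others' best without Ridgeline) − (others' welfare with Ridgeline) = 547 − 519 = $28.

Ridgeline pays $28.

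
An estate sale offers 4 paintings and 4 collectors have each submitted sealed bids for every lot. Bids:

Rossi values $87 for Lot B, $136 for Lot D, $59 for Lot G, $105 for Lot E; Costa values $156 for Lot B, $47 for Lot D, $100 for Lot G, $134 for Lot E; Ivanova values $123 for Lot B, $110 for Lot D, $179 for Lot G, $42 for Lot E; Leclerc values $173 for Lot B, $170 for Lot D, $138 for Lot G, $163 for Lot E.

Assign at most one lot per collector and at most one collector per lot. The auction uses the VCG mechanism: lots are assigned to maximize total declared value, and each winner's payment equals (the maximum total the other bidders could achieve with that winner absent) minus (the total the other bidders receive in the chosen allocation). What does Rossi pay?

Efficient allocation: Rossi→Lot D ($136), Costa→Lot B ($156), Ivanova→Lot G ($179), Leclerc→Lot E ($163); total welfare W = $634.
Rossi receives Lot D at value $136, so the others get W − 136 = $498.
Without Rossi: best allocation of the remaining 3 bidders over all 4 lots is Costa→Lot B ($156), Ivanova→Lot G ($179), Leclerc→Lot D ($170), total $505.
VCG payment = (others' best without Rossi) − (others' welfare with Rossi) = 505 − 498 = $7.

Rossi pays $7.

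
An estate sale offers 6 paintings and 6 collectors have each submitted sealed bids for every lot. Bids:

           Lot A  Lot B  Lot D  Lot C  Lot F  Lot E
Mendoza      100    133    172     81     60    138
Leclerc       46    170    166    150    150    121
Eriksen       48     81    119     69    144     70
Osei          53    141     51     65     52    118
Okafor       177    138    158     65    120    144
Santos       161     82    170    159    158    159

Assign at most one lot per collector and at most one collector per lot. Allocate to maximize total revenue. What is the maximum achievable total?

Maximum total: $943

Optimal: Mendoza→Lot D ($172), Leclerc→Lot C ($150), Eriksen→Lot F ($144), Osei→Lot B ($141), Okafor→Lot A ($177), Santos→Lot E ($159) — total 172+150+144+141+177+159 = $943.
Column-greedy (each lot in turn goes to its best remaining collector) gives $940, worse by 3.
Next-best assignment: Mendoza→Lot D, Leclerc→Lot B, Eriksen→Lot F, Osei→Lot E, Okafor→Lot A, Santos→Lot C = $940.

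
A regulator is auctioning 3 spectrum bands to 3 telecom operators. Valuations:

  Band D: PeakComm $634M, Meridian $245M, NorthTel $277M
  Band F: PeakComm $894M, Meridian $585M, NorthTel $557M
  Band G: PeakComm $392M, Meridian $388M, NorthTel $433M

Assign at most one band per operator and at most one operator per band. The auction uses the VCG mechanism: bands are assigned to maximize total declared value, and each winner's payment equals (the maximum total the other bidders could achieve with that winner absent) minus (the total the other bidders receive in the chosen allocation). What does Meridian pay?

Meridian pays $260M.

Efficient allocation: PeakComm→Band D ($634M), Meridian→Band F ($585M), NorthTel→Band G ($433M); total welfare W = $1652M.
Meridian receives Band F at value $585M, so the others get W − 585 = $1067M.
Without Meridian: best allocation of the remaining 2 bidders over all 3 bands is PeakComm→Band F ($894M), NorthTel→Band G ($433M), total $1327M.
VCG payment = (others' best without Meridian) − (others' welfare with Meridian) = 1327 − 1067 = $260M.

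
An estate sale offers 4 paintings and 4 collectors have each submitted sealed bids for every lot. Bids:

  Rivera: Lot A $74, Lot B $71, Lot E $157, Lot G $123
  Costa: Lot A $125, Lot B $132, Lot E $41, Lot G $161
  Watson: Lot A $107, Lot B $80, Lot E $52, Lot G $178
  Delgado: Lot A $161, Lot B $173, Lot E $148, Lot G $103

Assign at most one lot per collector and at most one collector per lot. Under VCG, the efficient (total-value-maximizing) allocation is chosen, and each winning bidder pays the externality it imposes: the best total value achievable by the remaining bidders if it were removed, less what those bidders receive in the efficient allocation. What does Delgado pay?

Delgado pays $7.

Efficient allocation: Rivera→Lot E ($157), Costa→Lot A ($125), Watson→Lot G ($178), Delgado→Lot B ($173); total welfare W = $633.
Delgado receives Lot B at value $173, so the others get W − 173 = $460.
Without Delgado: best allocation of the remaining 3 bidders over all 4 lots is Rivera→Lot E ($157), Costa→Lot B ($132), Watson→Lot G ($178), total $467.
VCG payment = (others' best without Delgado) − (others' welfare with Delgado) = 467 − 460 = $7.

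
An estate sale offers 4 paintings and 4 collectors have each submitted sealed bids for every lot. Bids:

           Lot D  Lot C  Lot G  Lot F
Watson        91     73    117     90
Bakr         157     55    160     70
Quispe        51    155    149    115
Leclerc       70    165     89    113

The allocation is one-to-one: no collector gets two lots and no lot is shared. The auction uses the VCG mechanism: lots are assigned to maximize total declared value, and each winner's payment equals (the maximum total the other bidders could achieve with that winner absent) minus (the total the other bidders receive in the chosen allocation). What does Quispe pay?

Quispe pays $27.

Efficient allocation: Watson→Lot F ($90), Bakr→Lot D ($157), Quispe→Lot G ($149), Leclerc→Lot C ($165); total welfare W = $561.
Quispe receives Lot G at value $149, so the others get W − 149 = $412.
Without Quispe: best allocation of the remaining 3 bidders over all 4 lots is Watson→Lot G ($117), Bakr→Lot D ($157), Leclerc→Lot C ($165), total $439.
VCG payment = (others' best without Quispe) − (others' welfare with Quispe) = 439 − 412 = $27.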